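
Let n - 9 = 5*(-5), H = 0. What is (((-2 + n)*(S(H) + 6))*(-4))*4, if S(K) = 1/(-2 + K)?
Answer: 1584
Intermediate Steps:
n = -16 (n = 9 + 5*(-5) = 9 - 25 = -16)
(((-2 + n)*(S(H) + 6))*(-4))*4 = (((-2 - 16)*(1/(-2 + 0) + 6))*(-4))*4 = (-18*(1/(-2) + 6)*(-4))*4 = (-18*(-1/2 + 6)*(-4))*4 = (-18*11/2*(-4))*4 = -99*(-4)*4 = 396*4 = 1584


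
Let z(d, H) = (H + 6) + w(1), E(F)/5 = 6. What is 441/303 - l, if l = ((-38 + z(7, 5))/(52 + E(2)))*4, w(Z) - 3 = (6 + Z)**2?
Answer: 977/4141 ≈ 0.23593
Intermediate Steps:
w(Z) = 3 + (6 + Z)**2
E(F) = 30 (E(F) = 5*6 = 30)
z(d, H) = 58 + H (z(d, H) = (H + 6) + (3 + (6 + 1)**2) = (6 + H) + (3 + 7**2) = (6 + H) + (3 + 49) = (6 + H) + 52 = 58 + H)
l = 50/41 (l = ((-38 + (58 + 5))/(52 + 30))*4 = ((-38 + 63)/82)*4 = (25*(1/82))*4 = (25/82)*4 = 50/41 ≈ 1.2195)
441/303 - l = 441/303 - 1*50/41 = 441*(1/303) - 50/41 = 147/101 - 50/41 = 977/4141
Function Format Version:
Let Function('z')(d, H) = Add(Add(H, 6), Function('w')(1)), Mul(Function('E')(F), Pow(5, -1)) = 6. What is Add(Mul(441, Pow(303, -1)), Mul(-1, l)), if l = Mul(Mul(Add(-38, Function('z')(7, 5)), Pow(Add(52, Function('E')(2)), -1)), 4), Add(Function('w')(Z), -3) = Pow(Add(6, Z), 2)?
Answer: Rational(977, 4141) ≈ 0.23593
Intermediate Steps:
Function('w')(Z) = Add(3, Pow(Add(6, Z), 2))
Function('E')(F) = 30 (Function('E')(F) = Mul(5, 6) = 30)
Function('z')(d, H) = Add(58, H) (Function('z')(d, H) = Add(Add(H, 6), Add(3, Pow(Add(6, 1), 2))) = Add(Add(6, H), Add(3, Pow(7, 2))) = Add(Add(6, H), Add(3, 49)) = Add(Add(6, H), 52) = Add(58, H))
l = Rational(50, 41) (l = Mul(Mul(Add(-38, Add(58, 5)), Pow(Add(52, 30), -1)), 4) = Mul(Mul(Add(-38, 63), Pow(82, -1)), 4) = Mul(Mul(25, Rational(1, 82)), 4) = Mul(Rational(25, 82), 4) = Rational(50, 41) ≈ 1.2195)
Add(Mul(441, Pow(303, -1)), Mul(-1, l)) = Add(Mul(441, Pow(303, -1)), Mul(-1, Rational(50, 41))) = Add(Mul(441, Rational(1, 303)), Rational(-50, 41)) = Add(Rational(147, 101), Rational(-50, 41)) = Rational(977, 4141)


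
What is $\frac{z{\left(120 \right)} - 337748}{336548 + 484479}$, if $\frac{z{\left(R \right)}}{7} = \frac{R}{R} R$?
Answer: $- \frac{336908}{821027} \approx -0.41035$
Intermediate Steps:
$z{\left(R \right)} = 7 R$ ($z{\left(R \right)} = 7 \frac{R}{R} R = 7 \cdot 1 R = 7 R$)
$\frac{z{\left(120 \right)} - 337748}{336548 + 484479} = \frac{7 \cdot 120 - 337748}{336548 + 484479} = \frac{840 - 337748}{821027} = \left(-336908\right) \frac{1}{821027} = - \frac{336908}{821027}$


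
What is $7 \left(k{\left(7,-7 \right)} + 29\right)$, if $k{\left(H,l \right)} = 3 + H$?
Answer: $273$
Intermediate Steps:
$7 \left(k{\left(7,-7 \right)} + 29\right) = 7 \left(\left(3 + 7\right) + 29\right) = 7 \left(10 + 29\right) = 7 \cdot 39 = 273$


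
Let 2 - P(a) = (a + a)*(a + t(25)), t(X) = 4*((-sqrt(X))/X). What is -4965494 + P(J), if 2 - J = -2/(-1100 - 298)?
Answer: -12130733487526/2443005 ≈ -4.9655e+6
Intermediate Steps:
J = 1397/699 (J = 2 - (-2)/(-1100 - 298) = 2 - (-2)/(-1398) = 2 - (-2)*(-1)/1398 = 2 - 1*1/699 = 2 - 1/699 = 1397/699 ≈ 1.9986)
t(X) = -4/sqrt(X) (t(X) = 4*(-1/sqrt(X)) = -4/sqrt(X))
P(a) = 2 - 2*a*(-4/5 + a) (P(a) = 2 - (a + a)*(a - 4/sqrt(25)) = 2 - 2*a*(a - 4*1/5) = 2 - 2*a*(a - 4/5) = 2 - 2*a*(-4/5 + a))
-4965494 + P(J) = -4965494 + (2 - 2*(1397/699)**2 + (8/5)*(1397/699)) = -4965494 + (2 - 2*1951609/488601 + 11176/3495) = -4965494 + (2 - 3903218/488601 + 11176/3495) = -4965494 - 6818056/2443005 = -12130733487526/2443005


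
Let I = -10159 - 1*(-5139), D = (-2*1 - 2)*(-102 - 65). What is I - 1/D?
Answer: -3353361/668 ≈ -5020.0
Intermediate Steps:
D = 668 (D = (-2 - 2)*(-167) = -4*(-167) = 668)
I = -5020 (I = -10159 + 5139 = -5020)
I - 1/D = -5020 - 1/668 = -3353361/668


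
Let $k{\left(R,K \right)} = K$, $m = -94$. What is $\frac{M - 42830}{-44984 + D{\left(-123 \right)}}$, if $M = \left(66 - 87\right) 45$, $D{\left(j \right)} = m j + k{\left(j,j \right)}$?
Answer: $\frac{8755}{6709} \approx 1.305$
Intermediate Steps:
$D{\left(j \right)} = - 93 j$ ($D{\left(j \right)} = - 94 j + j = - 93 j$)
$M = -945$ ($M = \left(-21\right) 45 = -945$)
$\frac{M - 42830}{-44984 + D{\left(-123 \right)}} = \frac{-945 - 42830}{-44984 - -11439} = - \frac{43775}{-44984 + 11439} = - \frac{43775}{-33545} = \left(-43775\right) \left(- \frac{1}{33545}\right) = \frac{8755}{6709}$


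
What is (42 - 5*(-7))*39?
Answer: 3003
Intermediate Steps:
(42 - 5*(-7))*39 = (42 + 35)*39 = 77*39 = 3003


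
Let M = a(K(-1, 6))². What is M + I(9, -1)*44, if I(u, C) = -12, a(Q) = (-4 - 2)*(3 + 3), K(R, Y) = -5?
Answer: 768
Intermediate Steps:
a(Q) = -36 (a(Q) = -6*6 = -36)
M = 1296 (M = (-36)² = 1296)
M + I(9, -1)*44 = 1296 - 12*44 = 1296 - 528 = 768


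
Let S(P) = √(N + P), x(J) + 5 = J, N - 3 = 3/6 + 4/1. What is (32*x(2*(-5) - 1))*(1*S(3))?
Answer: -256*√42 ≈ -1659.1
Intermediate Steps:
N = 15/2 (N = 3 + (3/6 + 4/1) = 3 + (3*(⅙) + 4*1) = 3 + (½ + 4) = 3 + 9/2 = 15/2 ≈ 7.5000)
x(J) = -5 + J
S(P) = √(15/2 + P)
(32*x(2*(-5) - 1))*(1*S(3)) = (32*(-5 + (2*(-5) - 1)))*(1*(√(30 + 4*3)/2)) = (32*(-5 + (-10 - 1)))*(1*(√(30 + 12)/2)) = (32*(-5 - 11))*(1*(√42/2)) = (32*(-16))*(√42/2) = -256*√42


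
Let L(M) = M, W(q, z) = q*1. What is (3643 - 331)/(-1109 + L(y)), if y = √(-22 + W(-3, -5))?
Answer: -1836504/614953 - 8280*I/614953 ≈ -2.9864 - 0.013464*I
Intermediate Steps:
W(q, z) = q
y = 5*I (y = √(-22 - 3) = √(-25) = 5*I ≈ 5.0*I)
(3643 - 331)/(-1109 + L(y)) = (3643 - 331)/(-1109 + 5*I) = 3312*((-1109 - 5*I)/1229906) = 1656*(-1109 - 5*I)/614953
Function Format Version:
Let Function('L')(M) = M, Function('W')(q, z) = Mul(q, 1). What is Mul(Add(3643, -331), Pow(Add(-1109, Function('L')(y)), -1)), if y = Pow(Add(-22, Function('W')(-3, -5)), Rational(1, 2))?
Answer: Add(Rational(-1836504, 614953), Mul(Rational(-8280, 614953), I)) ≈ Add(-2.9864, Mul(-0.013464, I))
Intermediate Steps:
Function('W')(q, z) = q
y = Mul(5, I) (y = Pow(Add(-22, -3), Rational(1, 2)) = Pow(-25, Rational(1, 2)) = Mul(5, I) ≈ Mul(5.0000, I))
Mul(Add(3643, -331), Pow(Add(-1109, Function('L')(y)), -1)) = Mul(Add(3643, -331), Pow(Add(-1109, Mul(5, I)), -1)) = Mul(3312, Mul(Rational(1, 1229906), Add(-1109, Mul(-5, I)))) = Mul(Rational(1656, 614953), Add(-1109, Mul(-5, I)))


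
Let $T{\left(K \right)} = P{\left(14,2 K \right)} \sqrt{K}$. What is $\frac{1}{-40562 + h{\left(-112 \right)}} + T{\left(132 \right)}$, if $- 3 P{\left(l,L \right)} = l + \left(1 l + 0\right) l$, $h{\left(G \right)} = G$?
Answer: $- \frac{1}{40674} - 140 \sqrt{33} \approx -804.24$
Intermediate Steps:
$P{\left(l,L \right)} = - \frac{l}{3} - \frac{l^{2}}{3}$ ($P{\left(l,L \right)} = - \frac{l + \left(1 l + 0\right) l}{3} = - \frac{l + \left(l + 0\right) l}{3} = - \frac{l + l l}{3} = - \frac{l + l^{2}}{3} = - \frac{l}{3} - \frac{l^{2}}{3}$)
$T{\left(K \right)} = - 70 \sqrt{K}$ ($T{\left(K \right)} = \left(- \frac{1}{3}\right) 14 \left(1 + 14\right) \sqrt{K} = \left(- \frac{1}{3}\right) 14 \cdot 15 \sqrt{K} = - 70 \sqrt{K}$)
$\frac{1}{-40562 + h{\left(-112 \right)}} + T{\left(132 \right)} = \frac{1}{-40562 - 112} - 70 \sqrt{132} = \frac{1}{-40674} - 70 \cdot 2 \sqrt{33} = - \frac{1}{40674} - 140 \sqrt{33}$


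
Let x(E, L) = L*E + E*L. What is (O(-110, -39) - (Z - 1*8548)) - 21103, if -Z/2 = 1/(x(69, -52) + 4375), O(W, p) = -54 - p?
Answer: -35208572/2801 ≈ -12570.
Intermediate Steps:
x(E, L) = 2*E*L (x(E, L) = E*L + E*L = 2*E*L)
Z = 2/2801 (Z = -2/(2*69*(-52) + 4375) = -2/(-7176 + 4375) = -2/(-2801) = -2*(-1/2801) = 2/2801 ≈ 0.00071403)
(O(-110, -39) - (Z - 1*8548)) - 21103 = ((-54 - 1*(-39)) - (2/2801 - 1*8548)) - 21103 = ((-54 + 39) - (2/2801 - 8548)) - 21103 = (-15 - 1*(-23942946/2801)) - 21103 = (-15 + 23942946/2801) - 21103 = 23900931/2801 - 21103 = -35208572/2801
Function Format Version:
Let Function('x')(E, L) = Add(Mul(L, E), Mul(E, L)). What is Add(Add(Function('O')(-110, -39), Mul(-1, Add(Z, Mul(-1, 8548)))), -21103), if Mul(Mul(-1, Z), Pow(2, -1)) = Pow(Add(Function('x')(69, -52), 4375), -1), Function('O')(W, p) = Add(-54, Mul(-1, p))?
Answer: Rational(-35208572, 2801) ≈ -12570.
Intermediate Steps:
Function('x')(E, L) = Mul(2, E, L) (Function('x')(E, L) = Add(Mul(E, L), Mul(E, L)) = Mul(2, E, L))
Z = Rational(2, 2801) (Z = Mul(-2, Pow(Add(Mul(2, 69, -52), 4375), -1)) = Mul(-2, Pow(Add(-7176, 4375), -1)) = Mul(-2, Pow(-2801, -1)) = Mul(-2, Rational(-1, 2801)) = Rational(2, 2801) ≈ 0.00071403)
Add(Add(Function('O')(-110, -39), Mul(-1, Add(Z, Mul(-1, 8548)))), -21103) = Add(Add(Add(-54, Mul(-1, -39)), Mul(-1, Add(Rational(2, 2801), Mul(-1, 8548)))), -21103) = Add(Add(Add(-54, 39), Mul(-1, Add(Rational(2, 2801), -8548))), -21103) = Add(Add(-15, Mul(-1, Rational(-23942946, 2801))), -21103) = Add(Add(-15, Rational(23942946, 2801)), -21103) = Add(Rational(23900931, 2801), -21103) = Rational(-35208572, 2801)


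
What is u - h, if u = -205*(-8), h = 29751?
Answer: -28111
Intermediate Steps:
u = 1640
u - h = 1640 - 1*29751 = 1640 - 29751 = -28111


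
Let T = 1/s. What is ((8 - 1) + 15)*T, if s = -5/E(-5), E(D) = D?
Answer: 22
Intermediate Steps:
s = 1 (s = -5/(-5) = -5*(-⅕) = 1)
T = 1 (T = 1/1 = 1)
((8 - 1) + 15)*T = ((8 - 1) + 15)*1 = (7 + 15)*1 = 22*1 = 22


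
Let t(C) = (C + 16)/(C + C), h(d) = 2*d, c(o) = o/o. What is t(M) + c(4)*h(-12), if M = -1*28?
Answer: -333/14 ≈ -23.786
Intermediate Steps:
c(o) = 1
M = -28
t(C) = (16 + C)/(2*C) (t(C) = (16 + C)/((2*C)) = (16 + C)*(1/(2*C)) = (16 + C)/(2*C))
t(M) + c(4)*h(-12) = (½)*(16 - 28)/(-28) + 1*(2*(-12)) = (½)*(-1/28)*(-12) + 1*(-24) = 3/14 - 24 = -333/14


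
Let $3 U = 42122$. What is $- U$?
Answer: $- \frac{42122}{3} \approx -14041.0$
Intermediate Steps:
$U = \frac{42122}{3}$ ($U = \frac{1}{3} \cdot 42122 = \frac{42122}{3} \approx 14041.0$)
$- U = \left(-1\right) \frac{42122}{3} = - \frac{42122}{3}$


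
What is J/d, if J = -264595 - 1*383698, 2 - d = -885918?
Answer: -648293/885920 ≈ -0.73177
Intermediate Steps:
d = 885920 (d = 2 - 1*(-885918) = 2 + 885918 = 885920)
J = -648293 (J = -264595 - 383698 = -648293)
J/d = -648293/885920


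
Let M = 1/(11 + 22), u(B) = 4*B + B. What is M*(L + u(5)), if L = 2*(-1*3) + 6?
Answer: 25/33 ≈ 0.75758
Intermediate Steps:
u(B) = 5*B
L = 0 (L = 2*(-3) + 6 = -6 + 6 = 0)
M = 1/33 ≈ 0.030303
M*(L + u(5)) = (0 + 5*5)/33 = (0 + 25)/33 = (1/33)*25 = 25/33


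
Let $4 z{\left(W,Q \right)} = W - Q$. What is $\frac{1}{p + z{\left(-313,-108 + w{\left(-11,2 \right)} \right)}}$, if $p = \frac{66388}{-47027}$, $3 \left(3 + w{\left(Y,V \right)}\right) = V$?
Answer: $- \frac{141081}{7347268} \approx -0.019202$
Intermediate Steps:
$w{\left(Y,V \right)} = -3 + \frac{V}{3}$
$z{\left(W,Q \right)} = - \frac{Q}{4} + \frac{W}{4}$ ($z{\left(W,Q \right)} = \frac{W - Q}{4} = - \frac{Q}{4} + \frac{W}{4}$)
$p = - \frac{66388}{47027}$ ($p = 66388 \left(- \frac{1}{47027}\right) = - \frac{66388}{47027} \approx -1.4117$)
$\frac{1}{p + z{\left(-313,-108 + w{\left(-11,2 \right)} \right)}} = \frac{1}{- \frac{66388}{47027} - \left(\frac{313}{4} + \frac{-108 + \left(-3 + \frac{1}{3} \cdot 2\right)}{4}\right)} = \frac{1}{- \frac{66388}{47027} - \left(\frac{313}{4} + \frac{-108 + \left(-3 + \frac{2}{3}\right)}{4}\right)} = \frac{1}{- \frac{66388}{47027} - \left(\frac{313}{4} + \frac{-108 - \frac{7}{3}}{4}\right)} = \frac{1}{- \frac{66388}{47027} - \frac{152}{3}} = \frac{1}{- \frac{7347268}{141081}} = - \frac{141081}{7347268}$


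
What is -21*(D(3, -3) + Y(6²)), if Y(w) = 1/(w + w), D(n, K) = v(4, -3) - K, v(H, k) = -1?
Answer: -1015/24 ≈ -42.292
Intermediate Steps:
D(n, K) = -1 - K
Y(w) = 1/(2*w)
-21*(D(3, -3) + Y(6²)) = -21*((-1 - 1*(-3)) + 1/(2*(6²))) = -21*((-1 + 3) + (½)/36) = -21*(2 + (½)*(1/36)) = -21*(2 + 1/72) = -21*145/72 = -1015/24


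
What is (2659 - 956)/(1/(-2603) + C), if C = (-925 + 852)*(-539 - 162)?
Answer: 4432909/133203318 ≈ 0.033279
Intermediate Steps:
C = 51173 (C = -73*(-701) = 51173)
(2659 - 956)/(1/(-2603) + C) = (2659 - 956)/(1/(-2603) + 51173) = 1703/(-1/2603 + 51173) = 1703/(133203318/2603) = 1703*(2603/133203318) = 4432909/133203318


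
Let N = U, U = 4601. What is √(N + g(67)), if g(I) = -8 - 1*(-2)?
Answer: √4595 ≈ 67.786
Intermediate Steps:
g(I) = -6 (g(I) = -8 + 2 = -6)
N = 4601
√(N + g(67)) = √(4601 - 6) = √4595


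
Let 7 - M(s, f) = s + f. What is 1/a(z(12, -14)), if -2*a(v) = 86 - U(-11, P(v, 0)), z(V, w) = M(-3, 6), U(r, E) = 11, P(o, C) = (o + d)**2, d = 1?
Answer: -2/75 ≈ -0.026667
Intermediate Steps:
M(s, f) = 7 - f - s (M(s, f) = 7 - (s + f) = 7 - (f + s) = 7 + (-f - s) = 7 - f - s)
P(o, C) = (1 + o)**2 (P(o, C) = (o + 1)**2 = (1 + o)**2)
z(V, w) = 4 (z(V, w) = 7 - 1*6 - 1*(-3) = 7 - 6 + 3 = 4)
a(v) = -75/2 (a(v) = -(86 - 1*11)/2 = -(86 - 11)/2 = -1/2*75 = -75/2)
1/a(z(12, -14)) = 1/(-75/2) = -2/75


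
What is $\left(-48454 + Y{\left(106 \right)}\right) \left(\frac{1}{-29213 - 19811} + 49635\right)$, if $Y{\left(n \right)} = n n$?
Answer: $- \frac{45281395801551}{24512} \approx -1.8473 \cdot 10^{9}$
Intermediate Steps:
$Y{\left(n \right)} = n^{2}$
$\left(-48454 + Y{\left(106 \right)}\right) \left(\frac{1}{-29213 - 19811} + 49635\right) = \left(-48454 + 106^{2}\right) \left(\frac{1}{-29213 - 19811} + 49635\right) = \left(-48454 + 11236\right) \left(\frac{1}{-49024} + 49635\right) = - 37218 \left(- \frac{1}{49024} + 49635\right) = \left(-37218\right) \frac{2433306239}{49024} = - \frac{45281395801551}{24512}$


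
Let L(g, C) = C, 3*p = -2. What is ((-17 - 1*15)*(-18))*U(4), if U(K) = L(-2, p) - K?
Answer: -2688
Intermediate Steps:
p = -2/3 (p = (1/3)*(-2) = -2/3 ≈ -0.66667)
U(K) = -2/3 - K
((-17 - 1*15)*(-18))*U(4) = ((-17 - 1*15)*(-18))*(-2/3 - 1*4) = ((-17 - 15)*(-18))*(-2/3 - 4) = -32*(-18)*(-14/3) = 576*(-14/3) = -2688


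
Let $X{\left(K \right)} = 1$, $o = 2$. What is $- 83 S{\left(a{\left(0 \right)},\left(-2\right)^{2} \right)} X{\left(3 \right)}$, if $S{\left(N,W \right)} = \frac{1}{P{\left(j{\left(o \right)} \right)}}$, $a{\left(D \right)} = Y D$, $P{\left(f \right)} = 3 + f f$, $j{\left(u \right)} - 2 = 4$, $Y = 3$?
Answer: $- \frac{83}{39} \approx -2.1282$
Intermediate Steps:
$j{\left(u \right)} = 6$ ($j{\left(u \right)} = 2 + 4 = 6$)
$P{\left(f \right)} = 3 + f^{2}$
$a{\left(D \right)} = 3 D$
$S{\left(N,W \right)} = \frac{1}{39}$ ($S{\left(N,W \right)} = \frac{1}{3 + 6^{2}} = \frac{1}{3 + 36} = \frac{1}{39}$)
$- 83 S{\left(a{\left(0 \right)},\left(-2\right)^{2} \right)} X{\left(3 \right)} = \left(-83\right) \frac{1}{39} \cdot 1 = \left(- \frac{83}{39}\right) 1 = - \frac{83}{39}$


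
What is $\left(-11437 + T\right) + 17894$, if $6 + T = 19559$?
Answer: $26010$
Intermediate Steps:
$T = 19553$ ($T = -6 + 19559 = 19553$)
$\left(-11437 + T\right) + 17894 = \left(-11437 + 19553\right) + 17894 = 8116 + 17894 = 26010$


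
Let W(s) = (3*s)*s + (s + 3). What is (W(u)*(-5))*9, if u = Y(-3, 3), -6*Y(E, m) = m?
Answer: -585/4 ≈ -146.25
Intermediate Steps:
Y(E, m) = -m/6
u = -1/2 (u = -1/6*3 = -1/2 ≈ -0.50000)
W(s) = 3 + s + 3*s**2 (W(s) = 3*s**2 + (3 + s) = 3 + s + 3*s**2)
(W(u)*(-5))*9 = ((3 - 1/2 + 3*(-1/2)**2)*(-5))*9 = ((3 - 1/2 + 3*(1/4))*(-5))*9 = ((3 - 1/2 + 3/4)*(-5))*9 = ((13/4)*(-5))*9 = -65/4*9 = -585/4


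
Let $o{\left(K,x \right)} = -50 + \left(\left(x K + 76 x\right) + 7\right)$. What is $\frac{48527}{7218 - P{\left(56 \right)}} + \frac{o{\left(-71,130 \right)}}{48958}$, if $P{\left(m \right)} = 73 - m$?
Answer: $\frac{2380155873}{352546558} \approx 6.7513$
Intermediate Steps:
$o{\left(K,x \right)} = -43 + 76 x + K x$ ($o{\left(K,x \right)} = -50 + \left(\left(K x + 76 x\right) + 7\right) = -50 + \left(\left(76 x + K x\right) + 7\right) = -50 + \left(7 + 76 x + K x\right) = -43 + 76 x + K x$)
$\frac{48527}{7218 - P{\left(56 \right)}} + \frac{o{\left(-71,130 \right)}}{48958} = \frac{48527}{7218 - \left(73 - 56\right)} + \frac{-43 + 76 \cdot 130 - 9230}{48958} = \frac{48527}{7218 - \left(73 - 56\right)} + \left(-43 + 9880 - 9230\right) \frac{1}{48958} = \frac{48527}{7218 - 17} + 607 \cdot \frac{1}{48958} = \frac{48527}{7218 - 17} + \frac{607}{48958} = \frac{48527}{7201} + \frac{607}{48958} = \frac{2380155873}{352546558}$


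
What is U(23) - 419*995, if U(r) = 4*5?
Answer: -416885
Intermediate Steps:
U(r) = 20
U(23) - 419*995 = 20 - 419*995 = 20 - 416905 = -416885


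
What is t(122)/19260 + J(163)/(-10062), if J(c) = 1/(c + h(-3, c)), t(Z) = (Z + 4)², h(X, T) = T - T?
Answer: 723286211/877456710 ≈ 0.82430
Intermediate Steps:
h(X, T) = 0
t(Z) = (4 + Z)²
J(c) = 1/c (J(c) = 1/(c + 0) = 1/c)
t(122)/19260 + J(163)/(-10062) = (4 + 122)²/19260 + 1/(163*(-10062)) = 126²*(1/19260) + (1/163)*(-1/10062) = 15876*(1/19260) - 1/1640106 = 441/535 - 1/1640106 = 723286211/877456710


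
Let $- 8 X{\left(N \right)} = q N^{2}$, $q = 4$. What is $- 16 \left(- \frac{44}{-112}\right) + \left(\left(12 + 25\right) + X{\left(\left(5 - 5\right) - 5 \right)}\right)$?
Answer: $\frac{255}{14} \approx 18.214$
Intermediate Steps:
$X{\left(N \right)} = - \frac{N^{2}}{2}$ ($X{\left(N \right)} = - \frac{4 N^{2}}{8} = - \frac{N^{2}}{2}$)
$- 16 \left(- \frac{44}{-112}\right) + \left(\left(12 + 25\right) + X{\left(\left(5 - 5\right) - 5 \right)}\right) = - 16 \left(- \frac{44}{-112}\right) + \left(\left(12 + 25\right) - \frac{\left(\left(5 - 5\right) - 5\right)^{2}}{2}\right) = - 16 \left(\left(-44\right) \left(- \frac{1}{112}\right)\right) + \left(37 - \frac{\left(0 - 5\right)^{2}}{2}\right) = \left(-16\right) \frac{11}{28} + \left(37 - \frac{\left(-5\right)^{2}}{2}\right) = - \frac{44}{7} + \left(37 - \frac{25}{2}\right) = - \frac{44}{7} + \frac{49}{2} = \frac{255}{14}$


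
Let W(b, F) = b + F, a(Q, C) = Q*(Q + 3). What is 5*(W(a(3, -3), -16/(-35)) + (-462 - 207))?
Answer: -22769/7 ≈ -3252.7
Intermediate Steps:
a(Q, C) = Q*(3 + Q)
W(b, F) = F + b
5*(W(a(3, -3), -16/(-35)) + (-462 - 207)) = 5*((-16/(-35) + 3*(3 + 3)) + (-462 - 207)) = 5*((-16*(-1/35) + 3*6) - 669) = 5*((16/35 + 18) - 669) = 5*(646/35 - 669) = 5*(-22769/35) = -22769/7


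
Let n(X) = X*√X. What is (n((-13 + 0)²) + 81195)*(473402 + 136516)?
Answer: 50862281856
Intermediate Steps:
n(X) = X^(3/2)
(n((-13 + 0)²) + 81195)*(473402 + 136516) = (((-13 + 0)²)^(3/2) + 81195)*(473402 + 136516) = (((-13)²)^(3/2) + 81195)*609918 = (169^(3/2) + 81195)*609918 = (2197 + 81195)*609918 = 83392*609918 = 50862281856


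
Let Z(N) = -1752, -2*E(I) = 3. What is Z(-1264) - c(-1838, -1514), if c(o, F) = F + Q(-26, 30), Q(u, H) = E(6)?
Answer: -473/2 ≈ -236.50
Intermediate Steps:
E(I) = -3/2 (E(I) = -½*3 = -3/2)
Q(u, H) = -3/2
c(o, F) = -3/2 + F (c(o, F) = F - 3/2 = -3/2 + F)
Z(-1264) - c(-1838, -1514) = -1752 - (-3/2 - 1514) = -1752 - 1*(-3031/2) = -1752 + 3031/2 = -473/2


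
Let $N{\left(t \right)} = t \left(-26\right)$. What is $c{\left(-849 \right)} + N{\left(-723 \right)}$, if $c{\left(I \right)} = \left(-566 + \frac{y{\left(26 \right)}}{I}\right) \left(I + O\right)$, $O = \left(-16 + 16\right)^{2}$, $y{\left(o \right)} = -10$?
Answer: $499322$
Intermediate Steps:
$N{\left(t \right)} = - 26 t$
$O = 0$ ($O = 0^{2} = 0$)
$c{\left(I \right)} = I \left(-566 - \frac{10}{I}\right)$ ($c{\left(I \right)} = \left(-566 - \frac{10}{I}\right) \left(I + 0\right) = \left(-566 - \frac{10}{I}\right) I = I \left(-566 - \frac{10}{I}\right)$)
$c{\left(-849 \right)} + N{\left(-723 \right)} = \left(-10 - -480534\right) - -18798 = \left(-10 + 480534\right) + 18798 = 480524 + 18798 = 499322$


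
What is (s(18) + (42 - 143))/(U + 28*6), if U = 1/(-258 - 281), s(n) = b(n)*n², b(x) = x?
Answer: 3089009/90551 ≈ 34.113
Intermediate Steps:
s(n) = n³ (s(n) = n*n² = n³)
U = -1/539 (U = 1/(-539) = -1/539 ≈ -0.0018553)
(s(18) + (42 - 143))/(U + 28*6) = (18³ + (42 - 143))/(-1/539 + 28*6) = (5832 - 101)/(-1/539 + 168) = 5731/(90551/539) = 5731*(539/90551) = 3089009/90551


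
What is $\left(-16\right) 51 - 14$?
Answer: $-830$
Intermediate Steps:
$\left(-16\right) 51 - 14 = -816 + \left(-19 + 5\right) = -816 - 14 = -830$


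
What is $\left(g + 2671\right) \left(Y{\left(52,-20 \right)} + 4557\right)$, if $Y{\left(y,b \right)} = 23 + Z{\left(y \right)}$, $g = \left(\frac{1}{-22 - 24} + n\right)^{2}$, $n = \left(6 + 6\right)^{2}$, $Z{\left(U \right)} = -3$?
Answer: $\frac{9853677035}{92} \approx 1.0711 \cdot 10^{8}$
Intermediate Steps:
$n = 144$ ($n = 12^{2} = 144$)
$g = \frac{43864129}{2116}$ ($g = \left(\frac{1}{-22 - 24} + 144\right)^{2} = \left(\frac{1}{-46} + 144\right)^{2} = \left(- \frac{1}{46} + 144\right)^{2} = \left(\frac{6623}{46}\right)^{2} = \frac{43864129}{2116} \approx 20730.0$)
$Y{\left(y,b \right)} = 20$ ($Y{\left(y,b \right)} = 23 - 3 = 20$)
$\left(g + 2671\right) \left(Y{\left(52,-20 \right)} + 4557\right) = \left(\frac{43864129}{2116} + 2671\right) \left(20 + 4557\right) = \frac{49515965}{2116} \cdot 4577 = \frac{9853677035}{92}$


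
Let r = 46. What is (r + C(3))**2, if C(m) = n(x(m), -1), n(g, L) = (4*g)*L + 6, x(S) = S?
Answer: 1600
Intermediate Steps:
n(g, L) = 6 + 4*L*g (n(g, L) = 4*L*g + 6 = 6 + 4*L*g)
C(m) = 6 - 4*m (C(m) = 6 + 4*(-1)*m = 6 - 4*m)
(r + C(3))**2 = (46 + (6 - 4*3))**2 = (46 + (6 - 12))**2 = (46 - 6)**2 = 40**2 = 1600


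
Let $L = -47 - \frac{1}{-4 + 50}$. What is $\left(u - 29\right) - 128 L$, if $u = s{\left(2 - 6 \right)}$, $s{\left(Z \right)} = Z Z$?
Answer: $\frac{138133}{23} \approx 6005.8$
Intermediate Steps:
$s{\left(Z \right)} = Z^{2}$
$L = - \frac{2163}{46}$ ($L = -47 - \frac{1}{46} = - \frac{2163}{46} \approx -47.022$)
$u = 16$ ($u = \left(2 - 6\right)^{2} = \left(-4\right)^{2} = 16$)
$\left(u - 29\right) - 128 L = \left(16 - 29\right) - - \frac{138432}{23} = -13 + \frac{138432}{23} = \frac{138133}{23}$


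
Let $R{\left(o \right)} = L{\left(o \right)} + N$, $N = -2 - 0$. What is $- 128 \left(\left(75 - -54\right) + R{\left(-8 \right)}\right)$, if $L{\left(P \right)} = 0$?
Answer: $-16256$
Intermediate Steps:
$N = -2$ ($N = -2 + 0 = -2$)
$R{\left(o \right)} = -2$ ($R{\left(o \right)} = 0 - 2 = -2$)
$- 128 \left(\left(75 - -54\right) + R{\left(-8 \right)}\right) = - 128 \left(\left(75 - -54\right) - 2\right) = - 128 \left(\left(75 + 54\right) - 2\right) = - 128 \left(129 - 2\right) = \left(-128\right) 127 = -16256$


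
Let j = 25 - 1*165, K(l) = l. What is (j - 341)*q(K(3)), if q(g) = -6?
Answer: 2886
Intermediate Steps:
j = -140 (j = 25 - 165 = -140)
(j - 341)*q(K(3)) = (-140 - 341)*(-6) = -481*(-6) = 2886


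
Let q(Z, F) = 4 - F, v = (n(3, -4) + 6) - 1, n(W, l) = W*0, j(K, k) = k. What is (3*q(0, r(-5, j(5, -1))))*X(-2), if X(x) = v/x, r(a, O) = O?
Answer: -75/2 ≈ -37.500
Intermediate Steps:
n(W, l) = 0
v = 5 (v = (0 + 6) - 1 = 6 - 1 = 5)
X(x) = 5/x
(3*q(0, r(-5, j(5, -1))))*X(-2) = (3*(4 - 1*(-1)))*(5/(-2)) = (3*(4 + 1))*(5*(-1/2)) = (3*5)*(-5/2) = 15*(-5/2) = -75/2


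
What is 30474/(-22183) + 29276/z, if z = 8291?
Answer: 396769574/183919253 ≈ 2.1573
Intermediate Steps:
30474/(-22183) + 29276/z = 30474/(-22183) + 29276/8291 = 30474*(-1/22183) + 29276*(1/8291) = -30474/22183 + 29276/8291 = 396769574/183919253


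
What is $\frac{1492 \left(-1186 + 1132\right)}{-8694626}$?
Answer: $\frac{40284}{4347313} \approx 0.0092664$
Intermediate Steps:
$\frac{1492 \left(-1186 + 1132\right)}{-8694626} = 1492 \left(-54\right) \left(- \frac{1}{8694626}\right) = \left(-80568\right) \left(- \frac{1}{8694626}\right) = \frac{40284}{4347313}$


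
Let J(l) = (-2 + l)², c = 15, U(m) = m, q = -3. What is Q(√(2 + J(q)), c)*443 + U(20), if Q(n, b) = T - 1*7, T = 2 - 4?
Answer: -3967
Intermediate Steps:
T = -2
Q(n, b) = -9 (Q(n, b) = -2 - 1*7 = -2 - 7 = -9)
Q(√(2 + J(q)), c)*443 + U(20) = -9*443 + 20 = -3987 + 20 = -3967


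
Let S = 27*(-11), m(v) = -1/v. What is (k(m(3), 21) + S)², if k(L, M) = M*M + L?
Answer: 185761/9 ≈ 20640.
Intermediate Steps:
k(L, M) = L + M² (k(L, M) = M² + L = L + M²)
S = -297
(k(m(3), 21) + S)² = ((-1/3 + 21²) - 297)² = ((-1*⅓ + 441) - 297)² = ((-⅓ + 441) - 297)² = (1322/3 - 297)² = (431/3)² = 185761/9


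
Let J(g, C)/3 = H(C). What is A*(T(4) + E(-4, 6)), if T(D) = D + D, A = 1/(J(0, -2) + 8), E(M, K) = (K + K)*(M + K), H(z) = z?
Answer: 16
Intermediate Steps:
J(g, C) = 3*C
E(M, K) = 2*K*(K + M) (E(M, K) = (2*K)*(K + M) = 2*K*(K + M))
A = ½ (A = 1/(3*(-2) + 8) = 1/(-6 + 8) = 1/2 = ½ ≈ 0.50000)
T(D) = 2*D
A*(T(4) + E(-4, 6)) = (2*4 + 2*6*(6 - 4))/2 = (8 + 2*6*2)/2 = (8 + 24)/2 = (½)*32 = 16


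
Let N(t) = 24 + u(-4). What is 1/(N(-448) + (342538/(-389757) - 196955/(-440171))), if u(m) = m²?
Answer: 171559728447/6788378433817 ≈ 0.025273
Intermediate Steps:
N(t) = 40 (N(t) = 24 + (-4)² = 24 + 16 = 40)
1/(N(-448) + (342538/(-389757) - 196955/(-440171))) = 1/(40 + (342538/(-389757) - 196955/(-440171))) = 1/(40 + (342538*(-1/389757) - 196955*(-1/440171))) = 1/(40 + (-342538/389757 + 196955/440171)) = 1/(40 - 74010704063/171559728447) = 1/(6788378433817/171559728447) = 171559728447/6788378433817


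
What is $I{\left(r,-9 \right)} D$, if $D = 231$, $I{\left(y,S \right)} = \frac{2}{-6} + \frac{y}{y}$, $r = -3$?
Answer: $154$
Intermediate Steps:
$I{\left(y,S \right)} = \frac{2}{3}$ ($I{\left(y,S \right)} = 2 \left(- \frac{1}{6}\right) + 1 = - \frac{1}{3} + 1 = \frac{2}{3}$)
$I{\left(r,-9 \right)} D = \frac{2}{3} \cdot 231 = 154$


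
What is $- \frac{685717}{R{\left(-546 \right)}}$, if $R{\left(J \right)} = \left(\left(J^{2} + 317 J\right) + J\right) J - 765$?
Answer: $\frac{685717}{67971213} \approx 0.010088$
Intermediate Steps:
$R{\left(J \right)} = -765 + J \left(J^{2} + 318 J\right)$ ($R{\left(J \right)} = \left(J^{2} + 318 J\right) J - 765 = J \left(J^{2} + 318 J\right) - 765 = -765 + J \left(J^{2} + 318 J\right)$)
$- \frac{685717}{R{\left(-546 \right)}} = - \frac{685717}{-765 + \left(-546\right)^{3} + 318 \left(-546\right)^{2}} = - \frac{685717}{-765 - 162771336 + 318 \cdot 298116} = - \frac{685717}{-765 - 162771336 + 94800888} = - \frac{685717}{-67971213} = \left(-685717\right) \left(- \frac{1}{67971213}\right) = \frac{685717}{67971213}$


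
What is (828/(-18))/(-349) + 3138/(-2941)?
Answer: -959876/1026409 ≈ -0.93518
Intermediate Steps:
(828/(-18))/(-349) + 3138/(-2941) = (828*(-1/18))*(-1/349) + 3138*(-1/2941) = -46*(-1/349) - 3138/2941 = 46/349 - 3138/2941 = -959876/1026409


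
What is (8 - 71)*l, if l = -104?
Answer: 6552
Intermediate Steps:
(8 - 71)*l = (8 - 71)*(-104) = -63*(-104) = 6552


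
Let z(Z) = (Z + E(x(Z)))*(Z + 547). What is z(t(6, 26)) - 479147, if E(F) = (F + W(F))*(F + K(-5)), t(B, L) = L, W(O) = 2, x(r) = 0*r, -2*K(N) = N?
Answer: -461384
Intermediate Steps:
K(N) = -N/2
x(r) = 0
E(F) = (2 + F)*(5/2 + F) (E(F) = (F + 2)*(F - ½*(-5)) = (2 + F)*(F + 5/2) = (2 + F)*(5/2 + F))
z(Z) = (5 + Z)*(547 + Z) (z(Z) = (Z + (5 + 0² + (9/2)*0))*(Z + 547) = (Z + (5 + 0 + 0))*(547 + Z) = (Z + 5)*(547 + Z) = (5 + Z)*(547 + Z))
z(t(6, 26)) - 479147 = (2735 + 26² + 552*26) - 479147 = (2735 + 676 + 14352) - 479147 = 17763 - 479147 = -461384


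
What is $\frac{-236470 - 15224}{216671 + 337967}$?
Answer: $- \frac{125847}{277319} \approx -0.4538$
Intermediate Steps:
$\frac{-236470 - 15224}{216671 + 337967} = \frac{-236470 - 15224}{554638} = \left(-251694\right) \frac{1}{554638} = - \frac{125847}{277319}$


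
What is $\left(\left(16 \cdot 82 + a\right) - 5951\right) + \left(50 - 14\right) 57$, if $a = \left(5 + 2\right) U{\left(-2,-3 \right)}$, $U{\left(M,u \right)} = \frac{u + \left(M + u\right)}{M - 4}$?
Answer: $- \frac{7733}{3} \approx -2577.7$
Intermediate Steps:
$U{\left(M,u \right)} = \frac{M + 2 u}{-4 + M}$
$a = \frac{28}{3}$ ($a = \left(5 + 2\right) \frac{-2 + 2 \left(-3\right)}{-4 - 2} = 7 \frac{-2 - 6}{-6} = 7 \left(\left(- \frac{1}{6}\right) \left(-8\right)\right) = 7 \cdot \frac{4}{3} = \frac{28}{3} \approx 9.3333$)
$\left(\left(16 \cdot 82 + a\right) - 5951\right) + \left(50 - 14\right) 57 = \left(\left(16 \cdot 82 + \frac{28}{3}\right) - 5951\right) + \left(50 - 14\right) 57 = \left(\left(1312 + \frac{28}{3}\right) - 5951\right) + 36 \cdot 57 = \left(\frac{3964}{3} - 5951\right) + 2052 = - \frac{13889}{3} + 2052 = - \frac{7733}{3}$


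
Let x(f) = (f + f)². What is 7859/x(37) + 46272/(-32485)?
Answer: 1914143/177887860 ≈ 0.010760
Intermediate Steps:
x(f) = 4*f² (x(f) = (2*f)² = 4*f²)
7859/x(37) + 46272/(-32485) = 7859/((4*37²)) + 46272/(-32485) = 7859/((4*1369)) + 46272*(-1/32485) = 7859/5476 - 46272/32485 = 1914143/177887860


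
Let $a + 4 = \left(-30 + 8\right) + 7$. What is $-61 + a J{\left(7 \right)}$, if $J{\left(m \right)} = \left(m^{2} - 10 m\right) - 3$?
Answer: $395$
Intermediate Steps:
$a = -19$ ($a = -4 + \left(\left(-30 + 8\right) + 7\right) = -4 + \left(-22 + 7\right) = -4 - 15 = -19$)
$J{\left(m \right)} = -3 + m^{2} - 10 m$
$-61 + a J{\left(7 \right)} = -61 - 19 \left(-3 + 7^{2} - 70\right) = -61 - 19 \left(-3 + 49 - 70\right) = -61 - -456 = -61 + 456 = 395$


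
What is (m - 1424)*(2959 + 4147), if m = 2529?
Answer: 7852130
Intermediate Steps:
(m - 1424)*(2959 + 4147) = (2529 - 1424)*(2959 + 4147) = 1105*7106 = 7852130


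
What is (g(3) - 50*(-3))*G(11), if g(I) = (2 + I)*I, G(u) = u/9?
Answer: 605/3 ≈ 201.67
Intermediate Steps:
G(u) = u/9 (G(u) = u*(1/9) = u/9)
g(I) = I*(2 + I)
(g(3) - 50*(-3))*G(11) = (3*(2 + 3) - 50*(-3))*((1/9)*11) = (3*5 + 150)*(11/9) = (15 + 150)*(11/9) = 165*(11/9) = 605/3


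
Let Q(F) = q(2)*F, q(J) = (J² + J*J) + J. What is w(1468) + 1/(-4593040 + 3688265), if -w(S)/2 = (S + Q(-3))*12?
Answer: -31225594801/904775 ≈ -34512.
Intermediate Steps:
q(J) = J + 2*J² (q(J) = (J² + J²) + J = 2*J² + J = J + 2*J²)
Q(F) = 10*F (Q(F) = (2*(1 + 2*2))*F = (2*(1 + 4))*F = (2*5)*F = 10*F)
w(S) = 720 - 24*S (w(S) = -2*(S + 10*(-3))*12 = -2*(S - 30)*12 = -2*(-30 + S)*12 = -2*(-360 + 12*S) = 720 - 24*S)
w(1468) + 1/(-4593040 + 3688265) = (720 - 24*1468) + 1/(-4593040 + 3688265) = (720 - 35232) + 1/(-904775) = -34512 - 1/904775 = -31225594801/904775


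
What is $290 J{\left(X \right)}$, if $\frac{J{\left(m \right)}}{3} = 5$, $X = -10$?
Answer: $4350$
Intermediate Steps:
$J{\left(m \right)} = 15$ ($J{\left(m \right)} = 3 \cdot 5 = 15$)
$290 J{\left(X \right)} = 290 \cdot 15 = 4350$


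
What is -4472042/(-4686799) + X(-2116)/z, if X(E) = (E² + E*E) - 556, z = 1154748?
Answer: 11782837075465/1353017942913 ≈ 8.7086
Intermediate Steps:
X(E) = -556 + 2*E² (X(E) = (E² + E²) - 556 = 2*E² - 556 = -556 + 2*E²)
-4472042/(-4686799) + X(-2116)/z = -4472042/(-4686799) + (-556 + 2*(-2116)²)/1154748 = -4472042*(-1/4686799) + (-556 + 2*4477456)*(1/1154748) = 4472042/4686799 + (-556 + 8954912)*(1/1154748) = 4472042/4686799 + 8954356*(1/1154748) = 4472042/4686799 + 2238589/288687 = 11782837075465/1353017942913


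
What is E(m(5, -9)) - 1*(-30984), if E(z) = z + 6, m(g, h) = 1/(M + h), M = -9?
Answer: 557819/18 ≈ 30990.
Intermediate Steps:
m(g, h) = 1/(-9 + h)
E(z) = 6 + z
E(m(5, -9)) - 1*(-30984) = (6 + 1/(-9 - 9)) - 1*(-30984) = (6 + 1/(-18)) + 30984 = (6 - 1/18) + 30984 = 107/18 + 30984 = 557819/18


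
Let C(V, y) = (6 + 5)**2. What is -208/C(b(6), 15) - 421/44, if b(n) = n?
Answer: -5463/484 ≈ -11.287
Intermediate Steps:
C(V, y) = 121 (C(V, y) = 11**2 = 121)
-208/C(b(6), 15) - 421/44 = -208/121 - 421/44 = -5463/484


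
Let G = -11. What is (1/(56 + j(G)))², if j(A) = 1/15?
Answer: 225/707281 ≈ 0.00031812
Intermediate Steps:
j(A) = 1/15
(1/(56 + j(G)))² = (1/(56 + 1/15))² = (1/(841/15))² = (15/841)² = 225/707281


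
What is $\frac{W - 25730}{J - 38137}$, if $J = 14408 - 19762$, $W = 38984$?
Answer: $- \frac{4418}{14497} \approx -0.30475$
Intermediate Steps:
$J = -5354$ ($J = 14408 - 19762 = -5354$)
$\frac{W - 25730}{J - 38137} = \frac{38984 - 25730}{-5354 - 38137} = \frac{13254}{-43491} = 13254 \left(- \frac{1}{43491}\right) = - \frac{4418}{14497}$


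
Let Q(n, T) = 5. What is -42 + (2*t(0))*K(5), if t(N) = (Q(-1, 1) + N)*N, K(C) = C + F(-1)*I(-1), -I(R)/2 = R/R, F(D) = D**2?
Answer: -42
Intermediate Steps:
I(R) = -2 (I(R) = -2*R/R = -2*1 = -2)
K(C) = -2 + C (K(C) = C + (-1)**2*(-2) = C + 1*(-2) = C - 2 = -2 + C)
t(N) = N*(5 + N) (t(N) = (5 + N)*N = N*(5 + N))
-42 + (2*t(0))*K(5) = -42 + (2*(0*(5 + 0)))*(-2 + 5) = -42 + (2*(0*5))*3 = -42 + (2*0)*3 = -42 + 0*3 = -42 + 0 = -42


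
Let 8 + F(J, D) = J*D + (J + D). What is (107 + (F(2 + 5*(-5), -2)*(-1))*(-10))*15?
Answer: 3555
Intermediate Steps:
F(J, D) = -8 + D + J + D*J (F(J, D) = -8 + (J*D + (J + D)) = -8 + (D*J + (D + J)) = -8 + (D + J + D*J) = -8 + D + J + D*J)
(107 + (F(2 + 5*(-5), -2)*(-1))*(-10))*15 = (107 + ((-8 - 2 + (2 + 5*(-5)) - 2*(2 + 5*(-5)))*(-1))*(-10))*15 = (107 + ((-8 - 2 + (2 - 25) - 2*(2 - 25))*(-1))*(-10))*15 = (107 + ((-8 - 2 - 23 - 2*(-23))*(-1))*(-10))*15 = (107 + ((-8 - 2 - 23 + 46)*(-1))*(-10))*15 = (107 + (13*(-1))*(-10))*15 = (107 - 13*(-10))*15 = (107 + 130)*15 = 237*15 = 3555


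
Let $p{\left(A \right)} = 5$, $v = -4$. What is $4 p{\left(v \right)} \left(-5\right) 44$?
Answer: $-4400$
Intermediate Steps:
$4 p{\left(v \right)} \left(-5\right) 44 = 4 \cdot 5 \left(-5\right) 44 = 20 \left(-5\right) 44 = \left(-100\right) 44 = -4400$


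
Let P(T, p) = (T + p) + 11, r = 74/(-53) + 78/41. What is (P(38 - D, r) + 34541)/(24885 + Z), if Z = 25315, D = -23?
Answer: 75215149/109084600 ≈ 0.68951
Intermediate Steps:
r = 1100/2173 (r = 74*(-1/53) + 78*(1/41) = -74/53 + 78/41 = 1100/2173 ≈ 0.50621)
P(T, p) = 11 + T + p
(P(38 - D, r) + 34541)/(24885 + Z) = ((11 + (38 - 1*(-23)) + 1100/2173) + 34541)/(24885 + 25315) = ((11 + (38 + 23) + 1100/2173) + 34541)/50200 = ((11 + 61 + 1100/2173) + 34541)*(1/50200) = (157556/2173 + 34541)*(1/50200) = (75215149/2173)*(1/50200) = 75215149/109084600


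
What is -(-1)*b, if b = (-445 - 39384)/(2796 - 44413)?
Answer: 39829/41617 ≈ 0.95704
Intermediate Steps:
b = 39829/41617 (b = -39829/(-41617) = -39829*(-1/41617) = 39829/41617 ≈ 0.95704)
-(-1)*b = -(-1)*39829/41617 = -1*(-39829/41617) = 39829/41617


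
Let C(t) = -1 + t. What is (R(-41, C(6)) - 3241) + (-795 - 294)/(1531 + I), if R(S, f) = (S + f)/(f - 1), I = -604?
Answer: -334871/103 ≈ -3251.2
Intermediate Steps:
R(S, f) = (S + f)/(-1 + f)
(R(-41, C(6)) - 3241) + (-795 - 294)/(1531 + I) = ((-41 + (-1 + 6))/(-1 + (-1 + 6)) - 3241) + (-795 - 294)/(1531 - 604) = ((-41 + 5)/(-1 + 5) - 3241) - 1089/927 = (-36/4 - 3241) - 1089*1/927 = ((¼)*(-36) - 3241) - 121/103 = (-9 - 3241) - 121/103 = -3250 - 121/103 = -334871/103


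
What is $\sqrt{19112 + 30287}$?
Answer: $\sqrt{49399} \approx 222.26$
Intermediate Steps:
$\sqrt{19112 + 30287} = \sqrt{49399}$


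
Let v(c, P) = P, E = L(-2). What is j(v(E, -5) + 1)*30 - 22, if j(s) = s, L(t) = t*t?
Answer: -142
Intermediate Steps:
L(t) = t**2
E = 4 (E = (-2)**2 = 4)
j(v(E, -5) + 1)*30 - 22 = (-5 + 1)*30 - 22 = -4*30 - 22 = -120 - 22 = -142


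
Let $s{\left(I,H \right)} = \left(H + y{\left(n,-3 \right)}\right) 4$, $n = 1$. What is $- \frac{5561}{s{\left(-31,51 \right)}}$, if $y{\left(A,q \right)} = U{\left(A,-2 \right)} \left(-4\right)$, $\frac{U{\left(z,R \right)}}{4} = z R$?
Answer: $- \frac{67}{4} \approx -16.75$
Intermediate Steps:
$U{\left(z,R \right)} = 4 R z$ ($U{\left(z,R \right)} = 4 z R = 4 R z$)
$y{\left(A,q \right)} = 32 A$ ($y{\left(A,q \right)} = 4 \left(-2\right) A \left(-4\right) = - 8 A \left(-4\right) = 32 A$)
$s{\left(I,H \right)} = 128 + 4 H$ ($s{\left(I,H \right)} = \left(H + 32 \cdot 1\right) 4 = \left(H + 32\right) 4 = \left(32 + H\right) 4 = 128 + 4 H$)
$- \frac{5561}{s{\left(-31,51 \right)}} = - \frac{5561}{128 + 4 \cdot 51} = - \frac{5561}{128 + 204} = - \frac{5561}{332} = \left(-5561\right) \frac{1}{332} = - \frac{67}{4}$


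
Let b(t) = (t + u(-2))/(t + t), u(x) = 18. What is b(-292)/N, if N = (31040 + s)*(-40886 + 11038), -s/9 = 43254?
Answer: 137/3122334569536 ≈ 4.3877e-11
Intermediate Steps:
s = -389286 (s = -9*43254 = -389286)
b(t) = (18 + t)/(2*t) (b(t) = (t + 18)/(t + t) = (18 + t)/((2*t)) = (18 + t)*(1/(2*t)) = (18 + t)/(2*t))
N = 10692926608 (N = (31040 - 389286)*(-40886 + 11038) = -358246*(-29848) = 10692926608)
b(-292)/N = ((½)*(18 - 292)/(-292))/10692926608 = ((½)*(-1/292)*(-274))*(1/10692926608) = (137/292)*(1/10692926608) = 137/3122334569536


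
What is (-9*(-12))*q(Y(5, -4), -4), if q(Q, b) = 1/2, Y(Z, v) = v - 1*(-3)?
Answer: 54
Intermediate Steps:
Y(Z, v) = 3 + v (Y(Z, v) = v + 3 = 3 + v)
q(Q, b) = ½
(-9*(-12))*q(Y(5, -4), -4) = -9*(-12)*(½) = 108*(½) = 54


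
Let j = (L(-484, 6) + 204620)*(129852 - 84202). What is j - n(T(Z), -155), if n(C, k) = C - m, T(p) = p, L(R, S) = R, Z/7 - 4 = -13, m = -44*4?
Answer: 9318808287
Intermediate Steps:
m = -176
Z = -63 (Z = 28 + 7*(-13) = 28 - 91 = -63)
n(C, k) = 176 + C (n(C, k) = C - 1*(-176) = C + 176 = 176 + C)
j = 9318808400 (j = (-484 + 204620)*(129852 - 84202) = 204136*45650 = 9318808400)
j - n(T(Z), -155) = 9318808400 - (176 - 63) = 9318808400 - 1*113 = 9318808400 - 113 = 9318808287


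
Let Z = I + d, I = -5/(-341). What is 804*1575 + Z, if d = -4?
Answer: 431806941/341 ≈ 1.2663e+6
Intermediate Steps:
I = 5/341 (I = -5*(-1/341) = 5/341 ≈ 0.014663)
Z = -1359/341 (Z = 5/341 - 4 = -1359/341 ≈ -3.9853)
804*1575 + Z = 804*1575 - 1359/341 = 1266300 - 1359/341 = 431806941/341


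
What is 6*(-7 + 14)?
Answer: 42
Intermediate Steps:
6*(-7 + 14) = 6*7 = 42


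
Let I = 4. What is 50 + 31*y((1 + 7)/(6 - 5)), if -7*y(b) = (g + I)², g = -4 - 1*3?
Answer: 71/7 ≈ 10.143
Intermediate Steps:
g = -7 (g = -4 - 3 = -7)
y(b) = -9/7 (y(b) = -(-7 + 4)²/7 = -⅐*(-3)² = -⅐*9 = -9/7)
50 + 31*y((1 + 7)/(6 - 5)) = 50 + 31*(-9/7) = 50 - 279/7 = 71/7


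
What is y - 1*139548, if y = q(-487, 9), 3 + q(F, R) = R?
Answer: -139542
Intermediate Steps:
q(F, R) = -3 + R
y = 6 (y = -3 + 9 = 6)
y - 1*139548 = 6 - 1*139548 = 6 - 139548 = -139542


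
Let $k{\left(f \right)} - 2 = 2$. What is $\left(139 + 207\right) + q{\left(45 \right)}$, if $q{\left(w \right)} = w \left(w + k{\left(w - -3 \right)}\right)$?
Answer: $2551$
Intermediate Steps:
$k{\left(f \right)} = 4$ ($k{\left(f \right)} = 2 + 2 = 4$)
$q{\left(w \right)} = w \left(4 + w\right)$ ($q{\left(w \right)} = w \left(w + 4\right) = w \left(4 + w\right)$)
$\left(139 + 207\right) + q{\left(45 \right)} = \left(139 + 207\right) + 45 \left(4 + 45\right) = 346 + 45 \cdot 49 = 346 + 2205 = 2551$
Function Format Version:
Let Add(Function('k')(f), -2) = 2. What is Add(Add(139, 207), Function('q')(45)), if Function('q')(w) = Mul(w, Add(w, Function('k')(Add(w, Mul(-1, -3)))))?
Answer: 2551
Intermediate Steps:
Function('k')(f) = 4 (Function('k')(f) = Add(2, 2) = 4)
Function('q')(w) = Mul(w, Add(4, w)) (Function('q')(w) = Mul(w, Add(w, 4)) = Mul(w, Add(4, w)))
Add(Add(139, 207), Function('q')(45)) = Add(Add(139, 207), Mul(45, Add(4, 45))) = Add(346, Mul(45, 49)) = Add(346, 2205) = 2551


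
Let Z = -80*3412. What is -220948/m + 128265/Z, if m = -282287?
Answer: 4820484805/15410611904 ≈ 0.31280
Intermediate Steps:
Z = -272960
-220948/m + 128265/Z = -220948/(-282287) + 128265/(-272960) = -220948*(-1/282287) + 128265*(-1/272960) = 220948/282287 - 25653/54592 = 4820484805/15410611904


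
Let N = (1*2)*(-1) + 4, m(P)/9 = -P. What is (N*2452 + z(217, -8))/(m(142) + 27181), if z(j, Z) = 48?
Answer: 4952/25903 ≈ 0.19117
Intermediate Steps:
m(P) = -9*P (m(P) = 9*(-P) = -9*P)
N = 2 (N = 2*(-1) + 4 = -2 + 4 = 2)
(N*2452 + z(217, -8))/(m(142) + 27181) = (2*2452 + 48)/(-9*142 + 27181) = (4904 + 48)/(-1278 + 27181) = 4952/25903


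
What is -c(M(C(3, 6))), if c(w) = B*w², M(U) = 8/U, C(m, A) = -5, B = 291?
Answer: -18624/25 ≈ -744.96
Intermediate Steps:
c(w) = 291*w²
-c(M(C(3, 6))) = -291*(8/(-5))² = -291*(8*(-⅕))² = -291*(-8/5)² = -291*64/25 = -1*18624/25 = -18624/25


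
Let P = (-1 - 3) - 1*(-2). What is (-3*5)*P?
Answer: 30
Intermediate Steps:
P = -2 (P = -4 + 2 = -2)
(-3*5)*P = -3*5*(-2) = -15*(-2) = 30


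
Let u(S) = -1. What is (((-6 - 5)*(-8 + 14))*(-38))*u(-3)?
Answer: -2508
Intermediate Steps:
(((-6 - 5)*(-8 + 14))*(-38))*u(-3) = (((-6 - 5)*(-8 + 14))*(-38))*(-1) = (-11*6*(-38))*(-1) = -66*(-38)*(-1) = 2508*(-1) = -2508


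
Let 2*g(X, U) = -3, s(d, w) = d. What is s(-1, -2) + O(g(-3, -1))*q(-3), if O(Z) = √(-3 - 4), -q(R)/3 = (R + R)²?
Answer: -1 - 108*I*√7 ≈ -1.0 - 285.74*I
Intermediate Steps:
g(X, U) = -3/2 (g(X, U) = (½)*(-3) = -3/2)
q(R) = -12*R² (q(R) = -3*(R + R)² = -3*4*R² = -12*R²)
O(Z) = I*√7 (O(Z) = √(-7) = I*√7)
s(-1, -2) + O(g(-3, -1))*q(-3) = -1 + (I*√7)*(-12*(-3)²) = -1 + (I*√7)*(-12*9) = -1 + (I*√7)*(-108) = -1 - 108*I*√7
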